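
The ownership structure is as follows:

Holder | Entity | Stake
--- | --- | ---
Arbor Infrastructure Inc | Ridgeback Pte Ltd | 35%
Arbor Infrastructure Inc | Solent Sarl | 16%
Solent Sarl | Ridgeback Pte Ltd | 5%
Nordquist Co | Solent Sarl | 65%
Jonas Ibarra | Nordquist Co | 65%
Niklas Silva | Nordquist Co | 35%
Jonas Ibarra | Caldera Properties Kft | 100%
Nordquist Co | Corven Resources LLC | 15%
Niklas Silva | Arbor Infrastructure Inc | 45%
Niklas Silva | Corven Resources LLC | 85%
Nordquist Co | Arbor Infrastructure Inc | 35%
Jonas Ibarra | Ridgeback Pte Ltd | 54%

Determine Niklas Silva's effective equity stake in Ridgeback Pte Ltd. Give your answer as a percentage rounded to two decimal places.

21.63%

Niklas reaches Ridgeback along 5 paths.
Via Arbor → Solent: 45% × 16% × 5% = 0.36%.
Via Nordquist → Arbor → Solent: 35% × 35% × 16% × 5% = 0.098%.
Via Nordquist → Solent: 35% × 65% × 5% = 1.1375%.
Via Arbor: 45% × 35% = 15.75%.
Via Nordquist → Arbor: 35% × 35% × 35% = 4.2875%.
Total: 0.36% + 0.098% + 1.1375% + 15.75% + 4.2875% = 21.633%.
Rounded: 21.63%.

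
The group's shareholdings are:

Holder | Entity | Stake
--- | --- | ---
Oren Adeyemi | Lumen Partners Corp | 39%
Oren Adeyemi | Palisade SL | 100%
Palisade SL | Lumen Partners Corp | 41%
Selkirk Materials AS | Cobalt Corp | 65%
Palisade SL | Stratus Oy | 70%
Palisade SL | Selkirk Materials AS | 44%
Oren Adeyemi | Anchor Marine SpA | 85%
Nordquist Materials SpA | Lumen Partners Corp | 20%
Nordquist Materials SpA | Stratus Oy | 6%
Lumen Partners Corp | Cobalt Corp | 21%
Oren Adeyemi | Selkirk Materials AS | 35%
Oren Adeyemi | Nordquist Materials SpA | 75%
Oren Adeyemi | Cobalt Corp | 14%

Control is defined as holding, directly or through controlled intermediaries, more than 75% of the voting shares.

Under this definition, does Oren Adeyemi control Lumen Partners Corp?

Oren holds 100% of Palisade, so Oren controls Palisade.
Palisade and Oren together hold 41% + 39% = 80% of Lumen, so Oren controls Lumen.

Yes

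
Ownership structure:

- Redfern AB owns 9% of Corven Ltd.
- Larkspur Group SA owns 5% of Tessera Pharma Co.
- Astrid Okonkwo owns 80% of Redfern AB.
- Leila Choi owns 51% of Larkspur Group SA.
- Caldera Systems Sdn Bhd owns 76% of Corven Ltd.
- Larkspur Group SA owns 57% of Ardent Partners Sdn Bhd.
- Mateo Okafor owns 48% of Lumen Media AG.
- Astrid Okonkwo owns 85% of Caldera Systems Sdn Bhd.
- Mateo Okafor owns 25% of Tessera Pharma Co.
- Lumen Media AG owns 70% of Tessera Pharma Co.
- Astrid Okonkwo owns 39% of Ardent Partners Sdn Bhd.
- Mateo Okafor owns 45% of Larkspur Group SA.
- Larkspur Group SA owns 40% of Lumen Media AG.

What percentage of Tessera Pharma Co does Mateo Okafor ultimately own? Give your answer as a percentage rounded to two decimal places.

73.45%

Mateo reaches Tessera along 4 paths.
Via Lumen: 48% × 70% = 33.6%.
Via Larkspur → Lumen: 45% × 40% × 70% = 12.6%.
Via Larkspur: 45% × 5% = 2.25%.
Direct stake: 25% = 25%.
Total: 33.6% + 12.6% + 2.25% + 25% = 73.45%.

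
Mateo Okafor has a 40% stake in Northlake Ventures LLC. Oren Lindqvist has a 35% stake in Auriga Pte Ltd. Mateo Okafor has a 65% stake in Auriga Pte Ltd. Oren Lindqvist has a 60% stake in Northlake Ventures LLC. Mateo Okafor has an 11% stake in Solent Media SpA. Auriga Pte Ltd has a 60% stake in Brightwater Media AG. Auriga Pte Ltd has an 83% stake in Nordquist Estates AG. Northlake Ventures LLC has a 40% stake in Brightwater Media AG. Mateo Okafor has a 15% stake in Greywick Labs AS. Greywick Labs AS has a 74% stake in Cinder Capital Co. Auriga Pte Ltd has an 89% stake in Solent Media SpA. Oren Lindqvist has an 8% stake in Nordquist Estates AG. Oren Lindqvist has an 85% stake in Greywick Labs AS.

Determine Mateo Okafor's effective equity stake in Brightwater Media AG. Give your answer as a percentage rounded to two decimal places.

Mateo reaches Brightwater along 2 paths.
Via Auriga: 65% × 60% = 39%.
Via Northlake: 40% × 40% = 16%.
Total: 39% + 16% = 55%.
Rounded: 55.00%.

55.00%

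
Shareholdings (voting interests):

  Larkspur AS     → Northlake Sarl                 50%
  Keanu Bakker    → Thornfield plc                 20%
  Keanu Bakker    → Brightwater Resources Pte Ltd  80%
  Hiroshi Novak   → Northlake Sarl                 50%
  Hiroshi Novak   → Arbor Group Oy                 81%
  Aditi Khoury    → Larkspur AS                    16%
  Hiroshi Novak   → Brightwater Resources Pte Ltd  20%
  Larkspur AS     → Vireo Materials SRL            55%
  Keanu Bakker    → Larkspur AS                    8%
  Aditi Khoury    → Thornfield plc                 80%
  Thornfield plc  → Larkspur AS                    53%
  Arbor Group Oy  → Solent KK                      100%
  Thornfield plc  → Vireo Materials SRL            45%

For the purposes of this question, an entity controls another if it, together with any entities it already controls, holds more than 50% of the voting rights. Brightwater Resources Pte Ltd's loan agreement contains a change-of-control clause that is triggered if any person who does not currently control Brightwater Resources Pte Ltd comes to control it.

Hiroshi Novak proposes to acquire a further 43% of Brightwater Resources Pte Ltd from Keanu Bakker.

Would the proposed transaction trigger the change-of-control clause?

Yes

The purchase adds only to Hiroshi's holdings (Keanu's stake shrinks), so Hiroshi is the only person who could newly come to control Brightwater.
Hiroshi holds 81% of Arbor, so Hiroshi controls Arbor.
Arbor holds 100% of Solent, so Hiroshi controls Solent.
In Brightwater, Hiroshi's side holds only 20%, not > 50%.
So before the transaction, Hiroshi does not control Brightwater.
After the purchase, Hiroshi's direct stake in Brightwater rises to 20% + 43% = 63%, and Keanu's stake falls to 37%.
Hiroshi holds 63% of Brightwater, so Hiroshi controls Brightwater.
Hiroshi did not control Brightwater before and does after, so the clause is triggered.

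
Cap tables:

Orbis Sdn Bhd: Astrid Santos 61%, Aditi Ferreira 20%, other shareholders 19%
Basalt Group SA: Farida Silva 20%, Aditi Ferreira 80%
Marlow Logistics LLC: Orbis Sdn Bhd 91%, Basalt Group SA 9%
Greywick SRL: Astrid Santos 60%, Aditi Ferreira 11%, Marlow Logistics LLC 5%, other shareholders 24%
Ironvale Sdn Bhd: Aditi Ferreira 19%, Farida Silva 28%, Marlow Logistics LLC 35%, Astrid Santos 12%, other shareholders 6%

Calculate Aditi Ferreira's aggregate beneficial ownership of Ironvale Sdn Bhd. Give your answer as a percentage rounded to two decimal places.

Aditi reaches Ironvale along 3 paths.
Direct stake: 19% = 19%.
Via Orbis → Marlow: 20% × 91% × 35% = 6.37%.
Via Basalt → Marlow: 80% × 9% × 35% = 2.52%.
Total: 19% + 6.37% + 2.52% = 27.89%.

27.89%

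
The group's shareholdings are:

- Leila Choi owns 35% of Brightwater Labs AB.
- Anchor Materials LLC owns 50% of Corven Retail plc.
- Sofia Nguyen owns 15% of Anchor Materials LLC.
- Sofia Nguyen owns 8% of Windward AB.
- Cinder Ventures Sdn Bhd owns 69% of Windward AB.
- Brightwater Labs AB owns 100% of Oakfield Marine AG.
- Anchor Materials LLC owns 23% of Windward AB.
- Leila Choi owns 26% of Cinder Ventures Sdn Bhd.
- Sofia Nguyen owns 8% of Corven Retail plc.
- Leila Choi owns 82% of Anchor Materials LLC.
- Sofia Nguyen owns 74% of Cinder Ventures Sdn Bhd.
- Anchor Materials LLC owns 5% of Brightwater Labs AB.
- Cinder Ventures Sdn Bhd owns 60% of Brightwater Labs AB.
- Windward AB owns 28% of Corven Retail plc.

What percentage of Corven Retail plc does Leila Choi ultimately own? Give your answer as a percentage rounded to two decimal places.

51.30%

Leila reaches Corven along 3 paths.
Via Anchor: 82% × 50% = 41%.
Via Cinder → Windward: 26% × 69% × 28% = 5.0232%.
Via Anchor → Windward: 82% × 23% × 28% = 5.2808%.
Total: 41% + 5.0232% + 5.2808% = 51.304%.
Rounded: 51.30%.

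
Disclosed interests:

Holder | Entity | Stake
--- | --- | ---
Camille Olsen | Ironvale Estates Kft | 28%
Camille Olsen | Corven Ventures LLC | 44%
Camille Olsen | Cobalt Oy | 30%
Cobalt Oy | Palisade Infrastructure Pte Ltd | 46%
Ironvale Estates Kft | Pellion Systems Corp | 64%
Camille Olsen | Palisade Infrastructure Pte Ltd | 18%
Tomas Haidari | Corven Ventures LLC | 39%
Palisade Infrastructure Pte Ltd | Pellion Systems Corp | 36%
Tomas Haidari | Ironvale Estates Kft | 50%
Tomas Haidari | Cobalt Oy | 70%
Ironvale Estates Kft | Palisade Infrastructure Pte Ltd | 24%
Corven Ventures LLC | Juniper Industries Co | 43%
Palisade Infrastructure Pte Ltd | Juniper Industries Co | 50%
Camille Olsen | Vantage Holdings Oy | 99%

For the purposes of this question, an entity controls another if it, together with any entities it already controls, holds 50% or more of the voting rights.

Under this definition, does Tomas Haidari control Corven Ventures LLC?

No

Tomas holds 50% of Ironvale, so Tomas controls Ironvale.
Tomas holds 70% of Cobalt, so Tomas controls Cobalt.
Ironvale and Cobalt together hold 24% + 46% = 70% of Palisade, so Tomas controls Palisade.
Ironvale and Palisade together hold 64% + 36% = 100% of Pellion, so Tomas controls Pellion.
Palisade holds 50% of Juniper, so Tomas controls Juniper.
In Corven, Tomas's side holds only 39%, not ≥ 50%.
So Tomas does not control Corven.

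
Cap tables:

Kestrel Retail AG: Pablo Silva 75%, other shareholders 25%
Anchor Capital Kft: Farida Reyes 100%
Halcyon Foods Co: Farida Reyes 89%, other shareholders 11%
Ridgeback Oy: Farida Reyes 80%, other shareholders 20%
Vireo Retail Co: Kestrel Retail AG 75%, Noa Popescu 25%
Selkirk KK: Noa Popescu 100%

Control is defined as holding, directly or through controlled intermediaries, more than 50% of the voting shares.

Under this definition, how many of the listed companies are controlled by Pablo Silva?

2

Pablo holds 75% of Kestrel, so Pablo controls Kestrel.
Kestrel holds 75% of Vireo, so Pablo controls Vireo.
No other company's threshold is met.
Pablo controls 2 companies.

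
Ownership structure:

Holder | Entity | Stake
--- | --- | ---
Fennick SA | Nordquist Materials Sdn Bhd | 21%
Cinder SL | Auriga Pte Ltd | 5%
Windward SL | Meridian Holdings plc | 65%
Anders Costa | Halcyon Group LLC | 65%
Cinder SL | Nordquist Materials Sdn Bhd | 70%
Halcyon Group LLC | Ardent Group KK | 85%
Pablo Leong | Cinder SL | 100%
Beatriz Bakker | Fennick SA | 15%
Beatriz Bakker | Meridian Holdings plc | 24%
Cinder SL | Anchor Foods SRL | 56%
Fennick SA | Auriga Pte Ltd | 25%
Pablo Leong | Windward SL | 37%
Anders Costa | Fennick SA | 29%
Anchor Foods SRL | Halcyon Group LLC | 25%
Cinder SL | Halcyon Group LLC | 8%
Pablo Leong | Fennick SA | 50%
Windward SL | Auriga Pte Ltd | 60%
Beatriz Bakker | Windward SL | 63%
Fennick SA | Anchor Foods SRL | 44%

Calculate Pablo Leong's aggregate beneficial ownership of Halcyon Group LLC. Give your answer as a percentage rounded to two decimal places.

27.50%

Pablo reaches Halcyon along 3 paths.
Via Fennick → Anchor: 50% × 44% × 25% = 5.5%.
Via Cinder → Anchor: 100% × 56% × 25% = 14%.
Via Cinder: 100% × 8% = 8%.
Total: 5.5% + 14% + 8% = 27.5%.
Rounded: 27.50%.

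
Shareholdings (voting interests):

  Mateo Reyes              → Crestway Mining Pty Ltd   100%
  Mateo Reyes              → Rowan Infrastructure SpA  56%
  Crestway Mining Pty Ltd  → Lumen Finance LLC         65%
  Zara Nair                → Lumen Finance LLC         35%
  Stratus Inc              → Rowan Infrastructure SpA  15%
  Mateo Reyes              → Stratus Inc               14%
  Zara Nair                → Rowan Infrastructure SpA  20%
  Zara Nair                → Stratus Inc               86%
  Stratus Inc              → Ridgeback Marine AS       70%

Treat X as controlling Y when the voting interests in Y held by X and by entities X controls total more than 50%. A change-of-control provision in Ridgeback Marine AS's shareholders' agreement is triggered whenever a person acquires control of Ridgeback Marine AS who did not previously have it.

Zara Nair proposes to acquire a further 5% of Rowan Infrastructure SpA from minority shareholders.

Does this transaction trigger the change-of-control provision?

No

The purchase changes only Zara's holdings, so Zara is the only person who could newly come to control Ridgeback.
Zara holds 86% of Stratus, so Zara controls Stratus.
Stratus holds 70% of Ridgeback, so Zara controls Ridgeback.
So Zara already controls Ridgeback before the transaction.
After the purchase, Zara's direct stake in Rowan rises to 20% + 5% = 25%.
Zara controlled Ridgeback already, so this is not a new person acquiring control; every other person's position is unchanged or reduced.
No new person acquires control, so the clause is not triggered.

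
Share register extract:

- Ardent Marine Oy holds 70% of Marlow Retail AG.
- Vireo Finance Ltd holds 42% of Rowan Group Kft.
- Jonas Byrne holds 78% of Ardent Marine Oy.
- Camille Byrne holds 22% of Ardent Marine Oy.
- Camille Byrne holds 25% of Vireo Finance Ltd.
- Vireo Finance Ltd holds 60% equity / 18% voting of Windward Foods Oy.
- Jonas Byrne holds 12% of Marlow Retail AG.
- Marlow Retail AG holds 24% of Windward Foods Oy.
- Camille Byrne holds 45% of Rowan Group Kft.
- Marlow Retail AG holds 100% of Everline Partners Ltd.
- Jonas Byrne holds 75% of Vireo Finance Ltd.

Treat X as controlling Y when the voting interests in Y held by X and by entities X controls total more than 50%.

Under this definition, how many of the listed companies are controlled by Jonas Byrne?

4

Jonas holds 75% of Vireo, so Jonas controls Vireo.
Jonas holds 78% of Ardent, so Jonas controls Ardent.
Jonas and Ardent together hold 12% + 70% = 82% of Marlow, so Jonas controls Marlow.
Marlow holds 100% of Everline, so Jonas controls Everline.
No other company's threshold is met.
Jonas controls 4 companies.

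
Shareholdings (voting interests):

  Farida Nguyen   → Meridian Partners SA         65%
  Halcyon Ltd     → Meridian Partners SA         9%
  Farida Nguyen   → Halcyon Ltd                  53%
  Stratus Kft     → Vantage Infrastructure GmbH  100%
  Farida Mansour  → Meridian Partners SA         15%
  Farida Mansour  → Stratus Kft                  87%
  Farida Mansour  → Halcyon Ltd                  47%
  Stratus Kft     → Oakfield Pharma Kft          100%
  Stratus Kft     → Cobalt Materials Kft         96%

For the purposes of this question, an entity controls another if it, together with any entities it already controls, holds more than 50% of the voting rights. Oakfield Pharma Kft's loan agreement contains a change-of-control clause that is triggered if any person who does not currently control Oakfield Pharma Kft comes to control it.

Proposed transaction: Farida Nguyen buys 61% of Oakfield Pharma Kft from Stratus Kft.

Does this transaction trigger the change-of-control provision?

Yes

The purchase adds only to Farida Nguyen's holdings (Stratus's stake shrinks), so Farida Nguyen is the only person who could newly come to control Oakfield.
Farida Nguyen holds 53% of Halcyon, so Farida Nguyen controls Halcyon.
Farida Nguyen and Halcyon together hold 65% + 9% = 74% of Meridian, so Farida Nguyen controls Meridian.
Neither Farida Nguyen nor any entity Farida Nguyen controls holds any voting interest in Oakfield.
So before the transaction, Farida Nguyen does not control Oakfield.
After the purchase, Farida Nguyen holds 61% of Oakfield directly, and Stratus's stake falls to 39%.
Farida Nguyen holds 61% of Oakfield, so Farida Nguyen controls Oakfield.
Farida Nguyen did not control Oakfield before and does after, so the clause is triggered.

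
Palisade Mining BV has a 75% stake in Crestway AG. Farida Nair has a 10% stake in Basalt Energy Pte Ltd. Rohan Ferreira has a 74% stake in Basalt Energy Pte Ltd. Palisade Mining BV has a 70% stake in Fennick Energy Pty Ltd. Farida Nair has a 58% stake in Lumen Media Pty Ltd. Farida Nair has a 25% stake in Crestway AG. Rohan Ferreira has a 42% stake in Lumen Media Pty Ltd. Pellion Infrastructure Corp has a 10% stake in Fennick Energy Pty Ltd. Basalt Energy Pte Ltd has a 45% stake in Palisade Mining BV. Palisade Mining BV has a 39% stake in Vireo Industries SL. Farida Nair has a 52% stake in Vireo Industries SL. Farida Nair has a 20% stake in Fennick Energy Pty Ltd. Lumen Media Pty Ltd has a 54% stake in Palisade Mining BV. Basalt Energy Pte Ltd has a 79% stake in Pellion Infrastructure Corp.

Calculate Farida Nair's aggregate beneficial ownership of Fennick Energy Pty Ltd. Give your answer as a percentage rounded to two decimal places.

45.86%

Farida reaches Fennick along 4 paths.
Via Basalt → Pellion: 10% × 79% × 10% = 0.79%.
Direct stake: 20% = 20%.
Via Lumen → Palisade: 58% × 54% × 70% = 21.924%.
Via Basalt → Palisade: 10% × 45% × 70% = 3.15%.
Total: 0.79% + 20% + 21.924% + 3.15% = 45.864%.
Rounded: 45.86%.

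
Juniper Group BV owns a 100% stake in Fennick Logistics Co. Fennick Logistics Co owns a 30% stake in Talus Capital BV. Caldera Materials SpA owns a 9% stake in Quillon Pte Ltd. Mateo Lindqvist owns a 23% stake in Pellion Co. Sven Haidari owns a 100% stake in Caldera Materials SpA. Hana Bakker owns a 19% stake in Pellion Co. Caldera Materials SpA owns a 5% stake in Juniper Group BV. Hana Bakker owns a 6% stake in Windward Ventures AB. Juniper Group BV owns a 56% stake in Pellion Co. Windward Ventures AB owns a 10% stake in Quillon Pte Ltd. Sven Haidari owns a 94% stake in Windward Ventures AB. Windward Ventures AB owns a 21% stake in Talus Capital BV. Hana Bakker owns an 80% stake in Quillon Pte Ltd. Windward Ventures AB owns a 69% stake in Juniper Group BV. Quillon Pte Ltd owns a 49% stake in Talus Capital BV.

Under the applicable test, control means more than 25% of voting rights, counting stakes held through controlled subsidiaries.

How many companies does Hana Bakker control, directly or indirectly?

2

Hana holds 80% of Quillon, so Hana controls Quillon.
Quillon holds 49% of Talus, so Hana controls Talus.
No other company's threshold is met.
Hana controls 2 companies.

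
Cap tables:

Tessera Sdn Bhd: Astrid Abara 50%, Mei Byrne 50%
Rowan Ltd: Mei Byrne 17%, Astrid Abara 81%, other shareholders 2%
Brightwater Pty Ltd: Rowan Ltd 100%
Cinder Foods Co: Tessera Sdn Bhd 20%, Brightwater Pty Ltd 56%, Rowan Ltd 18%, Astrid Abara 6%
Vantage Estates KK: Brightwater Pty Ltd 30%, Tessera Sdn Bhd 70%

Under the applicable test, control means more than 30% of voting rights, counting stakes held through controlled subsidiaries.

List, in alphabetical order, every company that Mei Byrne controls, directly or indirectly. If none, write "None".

Tessera Sdn Bhd, Vantage Estates KK

Mei holds 50% of Tessera, so Mei controls Tessera.
Tessera holds 70% of Vantage, so Mei controls Vantage.
No other company's threshold is met.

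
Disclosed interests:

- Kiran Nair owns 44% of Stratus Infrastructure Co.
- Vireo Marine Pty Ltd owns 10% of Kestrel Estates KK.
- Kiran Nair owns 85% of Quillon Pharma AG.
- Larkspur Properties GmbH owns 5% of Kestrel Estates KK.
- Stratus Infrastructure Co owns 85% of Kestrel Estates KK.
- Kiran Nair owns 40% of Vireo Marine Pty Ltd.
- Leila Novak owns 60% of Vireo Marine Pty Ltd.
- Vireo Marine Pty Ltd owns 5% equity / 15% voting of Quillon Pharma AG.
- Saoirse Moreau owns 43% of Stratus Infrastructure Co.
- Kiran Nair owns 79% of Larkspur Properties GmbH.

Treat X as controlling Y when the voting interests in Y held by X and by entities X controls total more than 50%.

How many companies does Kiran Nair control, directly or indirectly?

Kiran holds 79% of Larkspur, so Kiran controls Larkspur.
Kiran holds 85% of Quillon, so Kiran controls Quillon.
No other company's threshold is met.
Kiran controls 2 companies.

2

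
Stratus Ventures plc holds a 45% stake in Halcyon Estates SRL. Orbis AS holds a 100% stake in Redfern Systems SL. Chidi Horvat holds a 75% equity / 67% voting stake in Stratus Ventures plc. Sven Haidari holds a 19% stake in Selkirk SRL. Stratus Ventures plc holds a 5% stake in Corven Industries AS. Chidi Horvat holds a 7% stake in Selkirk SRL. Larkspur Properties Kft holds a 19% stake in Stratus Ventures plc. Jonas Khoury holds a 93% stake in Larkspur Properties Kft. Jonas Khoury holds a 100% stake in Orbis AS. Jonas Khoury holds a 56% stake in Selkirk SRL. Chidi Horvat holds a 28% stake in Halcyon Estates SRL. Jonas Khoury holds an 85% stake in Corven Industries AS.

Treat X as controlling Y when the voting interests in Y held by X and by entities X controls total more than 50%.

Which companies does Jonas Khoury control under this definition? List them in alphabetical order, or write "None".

Corven Industries AS, Larkspur Properties Kft, Orbis AS, Redfern Systems SL, Selkirk SRL

Jonas holds 93% of Larkspur, so Jonas controls Larkspur.
Jonas holds 56% of Selkirk, so Jonas controls Selkirk.
Jonas holds 100% of Orbis, so Jonas controls Orbis.
Orbis holds 100% of Redfern, so Jonas controls Redfern.
Jonas holds 85% of Corven, so Jonas controls Corven.
No other company's threshold is met.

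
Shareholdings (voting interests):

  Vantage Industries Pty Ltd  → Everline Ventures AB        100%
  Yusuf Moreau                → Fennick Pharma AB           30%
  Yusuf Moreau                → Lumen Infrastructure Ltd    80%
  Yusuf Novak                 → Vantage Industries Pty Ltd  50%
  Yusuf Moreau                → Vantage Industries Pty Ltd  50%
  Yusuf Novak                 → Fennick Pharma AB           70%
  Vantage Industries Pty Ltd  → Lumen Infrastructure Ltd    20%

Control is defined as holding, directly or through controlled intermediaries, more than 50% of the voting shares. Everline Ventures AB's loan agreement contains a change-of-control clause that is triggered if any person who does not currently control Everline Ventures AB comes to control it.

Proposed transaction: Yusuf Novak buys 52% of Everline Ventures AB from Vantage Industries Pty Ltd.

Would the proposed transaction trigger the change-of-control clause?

Yes

The purchase adds only to Yusuf Novak's holdings (Vantage's stake shrinks), so Yusuf Novak is the only person who could newly come to control Everline.
Yusuf Novak holds 70% of Fennick, so Yusuf Novak controls Fennick.
Neither Yusuf Novak nor any entity Yusuf Novak controls holds any voting interest in Everline.
So before the transaction, Yusuf Novak does not control Everline.
After the purchase, Yusuf Novak holds 52% of Everline directly, and Vantage's stake falls to 48%.
Yusuf Novak holds 52% of Everline, so Yusuf Novak controls Everline.
Yusuf Novak did not control Everline before and does after, so the clause is triggered.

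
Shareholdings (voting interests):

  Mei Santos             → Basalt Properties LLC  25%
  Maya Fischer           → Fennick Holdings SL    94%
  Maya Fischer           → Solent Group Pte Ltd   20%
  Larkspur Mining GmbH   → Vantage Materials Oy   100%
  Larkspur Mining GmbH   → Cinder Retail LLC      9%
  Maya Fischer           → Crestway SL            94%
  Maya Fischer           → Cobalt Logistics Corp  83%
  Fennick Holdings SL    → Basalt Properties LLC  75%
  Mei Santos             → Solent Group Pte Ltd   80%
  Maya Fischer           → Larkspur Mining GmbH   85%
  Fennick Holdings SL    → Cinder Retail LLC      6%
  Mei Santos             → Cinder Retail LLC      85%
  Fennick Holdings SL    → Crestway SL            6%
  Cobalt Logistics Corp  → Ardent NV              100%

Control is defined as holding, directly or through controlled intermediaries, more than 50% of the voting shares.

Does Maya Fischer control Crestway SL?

Yes

Maya holds 94% of Fennick, so Maya controls Fennick.
Maya and Fennick together hold 94% + 6% = 100% of Crestway, so Maya controls Crestway.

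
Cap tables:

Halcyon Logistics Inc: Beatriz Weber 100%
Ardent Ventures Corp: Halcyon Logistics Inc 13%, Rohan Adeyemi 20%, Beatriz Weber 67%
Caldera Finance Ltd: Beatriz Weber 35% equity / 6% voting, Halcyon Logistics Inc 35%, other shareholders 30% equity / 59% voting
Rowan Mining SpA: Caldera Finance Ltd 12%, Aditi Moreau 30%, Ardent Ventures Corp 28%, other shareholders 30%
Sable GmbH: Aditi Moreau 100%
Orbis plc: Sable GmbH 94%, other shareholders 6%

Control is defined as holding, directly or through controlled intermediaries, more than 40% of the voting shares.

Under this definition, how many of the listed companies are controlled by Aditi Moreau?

Aditi holds 100% of Sable, so Aditi controls Sable.
Sable holds 94% of Orbis, so Aditi controls Orbis.
No other company's threshold is met.
Aditi controls 2 companies.

2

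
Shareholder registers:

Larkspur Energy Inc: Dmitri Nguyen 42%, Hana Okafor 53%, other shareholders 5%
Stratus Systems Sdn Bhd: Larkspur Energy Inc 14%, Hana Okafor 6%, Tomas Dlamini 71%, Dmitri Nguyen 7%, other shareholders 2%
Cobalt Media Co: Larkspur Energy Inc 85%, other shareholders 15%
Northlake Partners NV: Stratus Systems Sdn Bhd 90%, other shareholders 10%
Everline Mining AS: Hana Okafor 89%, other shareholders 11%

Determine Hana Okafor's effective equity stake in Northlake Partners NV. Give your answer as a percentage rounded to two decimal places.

12.08%

Hana reaches Northlake along 2 paths.
Via Larkspur → Stratus: 53% × 14% × 90% = 6.678%.
Via Stratus: 6% × 90% = 5.4%.
Total: 6.678% + 5.4% = 12.078%.
Rounded: 12.08%.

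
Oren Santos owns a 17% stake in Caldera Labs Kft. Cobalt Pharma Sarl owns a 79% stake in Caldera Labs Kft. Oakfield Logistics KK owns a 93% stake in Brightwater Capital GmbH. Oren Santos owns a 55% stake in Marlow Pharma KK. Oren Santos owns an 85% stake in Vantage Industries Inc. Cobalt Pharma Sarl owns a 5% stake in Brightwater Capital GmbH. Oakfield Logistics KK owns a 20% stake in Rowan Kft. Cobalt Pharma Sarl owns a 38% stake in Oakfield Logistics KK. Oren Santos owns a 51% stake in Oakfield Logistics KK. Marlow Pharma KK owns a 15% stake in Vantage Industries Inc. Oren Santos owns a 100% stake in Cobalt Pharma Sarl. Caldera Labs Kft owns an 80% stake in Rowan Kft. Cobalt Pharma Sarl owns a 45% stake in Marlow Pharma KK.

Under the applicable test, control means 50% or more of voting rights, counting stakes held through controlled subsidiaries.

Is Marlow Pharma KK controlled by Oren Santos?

Oren holds 100% of Cobalt, so Oren controls Cobalt.
Cobalt and Oren together hold 45% + 55% = 100% of Marlow, so Oren controls Marlow.

Yes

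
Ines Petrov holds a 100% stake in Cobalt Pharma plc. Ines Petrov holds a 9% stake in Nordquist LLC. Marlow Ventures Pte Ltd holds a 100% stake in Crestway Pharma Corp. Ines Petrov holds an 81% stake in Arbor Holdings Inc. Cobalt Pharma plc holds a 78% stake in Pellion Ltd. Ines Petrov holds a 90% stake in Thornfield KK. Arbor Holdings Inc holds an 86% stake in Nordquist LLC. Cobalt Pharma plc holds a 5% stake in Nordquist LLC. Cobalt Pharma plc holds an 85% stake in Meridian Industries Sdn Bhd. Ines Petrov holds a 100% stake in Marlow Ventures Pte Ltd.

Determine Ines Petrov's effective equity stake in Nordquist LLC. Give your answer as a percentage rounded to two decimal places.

83.66%

Ines reaches Nordquist along 3 paths.
Direct stake: 9% = 9%.
Via Arbor: 81% × 86% = 69.66%.
Via Cobalt: 100% × 5% = 5%.
Total: 9% + 69.66% + 5% = 83.66%.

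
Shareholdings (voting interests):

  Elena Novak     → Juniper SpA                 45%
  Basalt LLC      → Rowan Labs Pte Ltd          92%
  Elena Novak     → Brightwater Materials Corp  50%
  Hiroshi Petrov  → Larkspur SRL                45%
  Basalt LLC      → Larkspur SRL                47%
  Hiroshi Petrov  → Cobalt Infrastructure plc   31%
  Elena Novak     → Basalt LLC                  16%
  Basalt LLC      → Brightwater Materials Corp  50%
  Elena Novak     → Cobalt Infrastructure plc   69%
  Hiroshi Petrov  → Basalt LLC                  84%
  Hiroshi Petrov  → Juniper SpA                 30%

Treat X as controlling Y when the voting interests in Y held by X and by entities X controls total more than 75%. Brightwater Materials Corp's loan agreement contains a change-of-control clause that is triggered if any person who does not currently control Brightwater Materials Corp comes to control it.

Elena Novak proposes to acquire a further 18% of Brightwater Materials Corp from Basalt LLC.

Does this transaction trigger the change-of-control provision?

The purchase adds only to Elena's holdings (Basalt's stake shrinks), so Elena is the only person who could newly come to control Brightwater.
Elena's largest direct stake is 69% in Cobalt, which does not meet the threshold, so Elena controls no company.
In Brightwater, Elena's side holds only 50%, not > 75%.
So before the transaction, Elena does not control Brightwater.
After the purchase, Elena's direct stake in Brightwater rises to 50% + 18% = 68%, and Basalt's stake falls to 32%.
After the transaction, Elena's side holds 68% of Brightwater, not > 75%, so Elena still does not control Brightwater.
No new person acquires control, so the clause is not triggered.

No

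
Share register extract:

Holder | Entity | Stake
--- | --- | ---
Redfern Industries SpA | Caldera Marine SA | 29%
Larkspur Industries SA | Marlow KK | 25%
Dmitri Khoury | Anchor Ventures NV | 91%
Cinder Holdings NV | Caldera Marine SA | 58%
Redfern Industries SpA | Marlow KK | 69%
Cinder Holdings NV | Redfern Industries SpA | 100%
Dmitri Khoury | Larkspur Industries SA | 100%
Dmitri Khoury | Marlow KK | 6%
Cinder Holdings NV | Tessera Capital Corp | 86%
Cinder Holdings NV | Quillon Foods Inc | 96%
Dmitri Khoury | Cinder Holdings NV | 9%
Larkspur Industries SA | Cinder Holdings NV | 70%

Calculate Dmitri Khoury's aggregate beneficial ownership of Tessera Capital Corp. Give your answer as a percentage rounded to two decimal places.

Dmitri reaches Tessera along 2 paths.
Via Larkspur → Cinder: 100% × 70% × 86% = 60.2%.
Via Cinder: 9% × 86% = 7.74%.
Total: 60.2% + 7.74% = 67.94%.

67.94%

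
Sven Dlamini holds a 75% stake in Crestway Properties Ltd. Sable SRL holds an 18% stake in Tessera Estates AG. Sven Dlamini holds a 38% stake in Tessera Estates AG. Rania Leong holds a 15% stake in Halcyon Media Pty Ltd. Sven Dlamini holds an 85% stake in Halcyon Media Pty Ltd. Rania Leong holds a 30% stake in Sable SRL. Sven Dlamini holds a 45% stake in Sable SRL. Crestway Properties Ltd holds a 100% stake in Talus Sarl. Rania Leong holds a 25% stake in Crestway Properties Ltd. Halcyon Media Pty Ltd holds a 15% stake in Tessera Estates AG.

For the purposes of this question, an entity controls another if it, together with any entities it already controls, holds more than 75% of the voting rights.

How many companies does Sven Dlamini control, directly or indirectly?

Sven holds 85% of Halcyon, so Sven controls Halcyon.
No other company's threshold is met.
Sven controls 1 company.

1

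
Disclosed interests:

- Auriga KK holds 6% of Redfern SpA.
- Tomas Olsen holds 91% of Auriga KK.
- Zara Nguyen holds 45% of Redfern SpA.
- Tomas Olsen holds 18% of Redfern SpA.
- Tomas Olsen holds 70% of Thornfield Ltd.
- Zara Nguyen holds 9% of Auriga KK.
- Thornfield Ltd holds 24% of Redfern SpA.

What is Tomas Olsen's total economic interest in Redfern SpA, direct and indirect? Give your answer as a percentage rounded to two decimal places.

40.26%

Tomas reaches Redfern along 3 paths.
Via Thornfield: 70% × 24% = 16.8%.
Direct stake: 18% = 18%.
Via Auriga: 91% × 6% = 5.46%.
Total: 16.8% + 18% + 5.46% = 40.26%.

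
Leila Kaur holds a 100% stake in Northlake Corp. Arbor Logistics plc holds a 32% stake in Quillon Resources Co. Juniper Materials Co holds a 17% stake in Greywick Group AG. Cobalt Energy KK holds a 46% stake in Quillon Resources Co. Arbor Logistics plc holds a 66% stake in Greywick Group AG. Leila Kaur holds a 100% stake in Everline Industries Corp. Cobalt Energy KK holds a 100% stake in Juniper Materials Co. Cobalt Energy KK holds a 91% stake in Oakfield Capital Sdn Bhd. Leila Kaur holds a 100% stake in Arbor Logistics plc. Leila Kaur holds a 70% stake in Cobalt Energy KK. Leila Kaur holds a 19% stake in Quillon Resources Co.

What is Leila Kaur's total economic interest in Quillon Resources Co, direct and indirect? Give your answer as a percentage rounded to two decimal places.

Leila reaches Quillon along 3 paths.
Direct stake: 19% = 19%.
Via Arbor: 100% × 32% = 32%.
Via Cobalt: 70% × 46% = 32.2%.
Total: 19% + 32% + 32.2% = 83.2%.
Rounded: 83.20%.

83.20%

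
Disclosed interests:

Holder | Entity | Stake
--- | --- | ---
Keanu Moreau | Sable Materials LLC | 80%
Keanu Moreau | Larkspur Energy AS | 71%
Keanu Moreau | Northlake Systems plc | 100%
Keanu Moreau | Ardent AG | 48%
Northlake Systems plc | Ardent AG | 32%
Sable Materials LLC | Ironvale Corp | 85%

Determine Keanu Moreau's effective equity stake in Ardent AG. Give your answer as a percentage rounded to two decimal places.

Keanu reaches Ardent along 2 paths.
Direct stake: 48% = 48%.
Via Northlake: 100% × 32% = 32%.
Total: 48% + 32% = 80%.
Rounded: 80.00%.

80.00%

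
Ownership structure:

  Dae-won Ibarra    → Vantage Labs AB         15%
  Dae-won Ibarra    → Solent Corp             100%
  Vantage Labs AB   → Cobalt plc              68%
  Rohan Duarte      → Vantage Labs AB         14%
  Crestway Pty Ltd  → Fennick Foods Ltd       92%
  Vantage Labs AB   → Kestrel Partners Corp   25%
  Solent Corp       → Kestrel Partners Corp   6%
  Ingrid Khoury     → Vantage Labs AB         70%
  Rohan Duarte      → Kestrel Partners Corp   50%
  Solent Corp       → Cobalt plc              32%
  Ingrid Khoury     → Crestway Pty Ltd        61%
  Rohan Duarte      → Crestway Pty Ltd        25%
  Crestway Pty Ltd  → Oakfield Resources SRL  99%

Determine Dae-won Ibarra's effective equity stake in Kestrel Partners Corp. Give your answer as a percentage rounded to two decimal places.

Dae-won reaches Kestrel along 2 paths.
Via Vantage: 15% × 25% = 3.75%.
Via Solent: 100% × 6% = 6%.
Total: 3.75% + 6% = 9.75%.

9.75%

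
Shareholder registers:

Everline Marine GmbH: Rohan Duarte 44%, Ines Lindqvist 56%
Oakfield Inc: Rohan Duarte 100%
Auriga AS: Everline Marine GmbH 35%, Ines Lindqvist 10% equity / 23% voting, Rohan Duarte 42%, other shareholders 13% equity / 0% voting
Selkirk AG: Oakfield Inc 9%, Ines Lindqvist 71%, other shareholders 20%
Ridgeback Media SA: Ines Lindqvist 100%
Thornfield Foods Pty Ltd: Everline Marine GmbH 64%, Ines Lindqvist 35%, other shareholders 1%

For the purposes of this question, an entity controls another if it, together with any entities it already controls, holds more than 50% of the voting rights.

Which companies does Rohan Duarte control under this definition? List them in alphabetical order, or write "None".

Oakfield Inc

Rohan holds 100% of Oakfield, so Rohan controls Oakfield.
No other company's threshold is met.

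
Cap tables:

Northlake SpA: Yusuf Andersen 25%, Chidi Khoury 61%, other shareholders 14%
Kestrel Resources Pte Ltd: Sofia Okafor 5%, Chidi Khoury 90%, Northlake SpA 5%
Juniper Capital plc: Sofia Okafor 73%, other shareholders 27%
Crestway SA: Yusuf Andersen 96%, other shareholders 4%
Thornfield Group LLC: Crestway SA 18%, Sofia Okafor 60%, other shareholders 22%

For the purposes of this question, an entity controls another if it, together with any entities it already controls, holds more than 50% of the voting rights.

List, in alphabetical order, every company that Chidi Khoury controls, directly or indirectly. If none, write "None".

Kestrel Resources Pte Ltd, Northlake SpA

Chidi holds 61% of Northlake, so Chidi controls Northlake.
Chidi and Northlake together hold 90% + 5% = 95% of Kestrel, so Chidi controls Kestrel.
No other company's threshold is met.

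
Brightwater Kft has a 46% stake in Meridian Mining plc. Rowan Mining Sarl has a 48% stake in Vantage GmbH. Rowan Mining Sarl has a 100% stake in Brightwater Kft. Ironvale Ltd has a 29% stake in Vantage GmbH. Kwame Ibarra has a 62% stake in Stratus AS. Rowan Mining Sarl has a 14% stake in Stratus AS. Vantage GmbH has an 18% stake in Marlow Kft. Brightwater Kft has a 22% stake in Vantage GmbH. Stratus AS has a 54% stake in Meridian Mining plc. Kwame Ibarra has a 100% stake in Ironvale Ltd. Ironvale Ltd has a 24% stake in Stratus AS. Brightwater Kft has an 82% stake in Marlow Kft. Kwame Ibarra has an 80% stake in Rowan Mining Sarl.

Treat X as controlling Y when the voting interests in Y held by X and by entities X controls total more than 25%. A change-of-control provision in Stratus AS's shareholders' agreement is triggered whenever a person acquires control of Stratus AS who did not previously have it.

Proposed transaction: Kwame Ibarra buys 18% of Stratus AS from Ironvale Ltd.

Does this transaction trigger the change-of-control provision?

The purchase adds only to Kwame's holdings (Ironvale's stake shrinks), so Kwame is the only person who could newly come to control Stratus.
Kwame holds 100% of Ironvale, so Kwame controls Ironvale.
Kwame holds 80% of Rowan, so Kwame controls Rowan.
Rowan and Kwame and Ironvale together hold 14% + 62% + 24% = 100% of Stratus, so Kwame controls Stratus.
So Kwame already controls Stratus before the transaction.
After the purchase, Kwame's direct stake in Stratus rises to 62% + 18% = 80%, and Ironvale's stake falls to 6%.
Kwame controlled Stratus already, so this is not a new person acquiring control; every other person's position is unchanged or reduced.
No new person acquires control, so the clause is not triggered.

No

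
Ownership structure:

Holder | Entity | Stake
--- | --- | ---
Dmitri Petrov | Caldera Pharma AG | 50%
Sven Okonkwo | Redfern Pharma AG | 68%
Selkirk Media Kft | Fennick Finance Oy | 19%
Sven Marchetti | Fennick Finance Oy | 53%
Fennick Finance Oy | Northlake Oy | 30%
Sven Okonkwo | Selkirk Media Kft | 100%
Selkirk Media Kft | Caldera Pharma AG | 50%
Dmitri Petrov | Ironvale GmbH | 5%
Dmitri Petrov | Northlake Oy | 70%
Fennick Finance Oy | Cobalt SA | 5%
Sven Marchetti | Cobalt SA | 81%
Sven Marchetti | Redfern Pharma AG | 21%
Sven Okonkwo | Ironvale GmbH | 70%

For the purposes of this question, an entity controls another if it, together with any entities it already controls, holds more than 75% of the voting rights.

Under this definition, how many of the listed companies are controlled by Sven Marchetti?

Sven Marchetti holds 81% of Cobalt, so Sven Marchetti controls Cobalt.
No other company's threshold is met.
Sven Marchetti controls 1 company.

1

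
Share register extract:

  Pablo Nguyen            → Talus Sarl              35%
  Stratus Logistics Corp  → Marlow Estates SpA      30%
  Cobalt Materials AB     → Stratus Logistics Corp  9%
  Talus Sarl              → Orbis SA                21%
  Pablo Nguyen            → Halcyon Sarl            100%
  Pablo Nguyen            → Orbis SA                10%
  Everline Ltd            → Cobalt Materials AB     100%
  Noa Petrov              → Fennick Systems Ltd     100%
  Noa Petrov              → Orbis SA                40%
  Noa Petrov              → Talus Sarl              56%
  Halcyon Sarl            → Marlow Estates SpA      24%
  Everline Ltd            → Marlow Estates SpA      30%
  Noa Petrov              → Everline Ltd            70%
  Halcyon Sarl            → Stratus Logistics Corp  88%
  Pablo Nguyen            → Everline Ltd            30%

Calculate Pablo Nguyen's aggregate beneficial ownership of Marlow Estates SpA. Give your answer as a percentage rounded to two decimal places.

Pablo reaches Marlow along 4 paths.
Via Everline: 30% × 30% = 9%.
Via Halcyon → Stratus: 100% × 88% × 30% = 26.4%.
Via Everline → Cobalt → Stratus: 30% × 100% × 9% × 30% = 0.81%.
Via Halcyon: 100% × 24% = 24%.
Total: 9% + 26.4% + 0.81% + 24% = 60.21%.

60.21%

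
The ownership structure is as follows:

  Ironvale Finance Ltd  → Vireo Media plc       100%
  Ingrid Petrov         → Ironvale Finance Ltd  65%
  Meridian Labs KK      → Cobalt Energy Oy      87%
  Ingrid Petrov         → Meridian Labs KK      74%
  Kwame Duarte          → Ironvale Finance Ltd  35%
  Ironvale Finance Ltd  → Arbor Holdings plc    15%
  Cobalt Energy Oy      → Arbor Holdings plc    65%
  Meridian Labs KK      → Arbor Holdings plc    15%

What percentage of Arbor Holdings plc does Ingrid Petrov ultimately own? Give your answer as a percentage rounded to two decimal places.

Ingrid reaches Arbor along 3 paths.
Via Meridian → Cobalt: 74% × 87% × 65% = 41.847%.
Via Meridian: 74% × 15% = 11.1%.
Via Ironvale: 65% × 15% = 9.75%.
Total: 41.847% + 11.1% + 9.75% = 62.697%.
Rounded: 62.70%.

62.70%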